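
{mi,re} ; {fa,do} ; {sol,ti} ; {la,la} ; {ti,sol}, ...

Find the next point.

{do,fa}

First note: runs through the solfège scale do→ti, so mi, fa, sol, la, ti → do.
Second note: re, do, ti, la, sol → fa (runs backward through the solfège scale do→ti).
So the next point is {do,fa}.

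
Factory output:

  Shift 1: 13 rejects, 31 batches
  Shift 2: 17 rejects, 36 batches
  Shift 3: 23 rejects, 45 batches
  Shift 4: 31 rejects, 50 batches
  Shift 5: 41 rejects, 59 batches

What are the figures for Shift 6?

Rejects: differences are 4, 6, 8, … (increasing by 2 each time); 13, 17, 23, 31, 41 → 53.
Batches — alternating steps +5, +9, +5, +9, …: 31, 36, 45, 50, 59 → 64.
Combining the parts gives 53 rejects, 64 batches.

53 rejects, 64 batches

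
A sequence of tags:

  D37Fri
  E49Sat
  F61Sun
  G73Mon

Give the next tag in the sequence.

H85Tue

For the letter, letters move forward 1 place in the alphabet: D, E, F, G → H.
Second component: +12 each step, so 37, 49, 61, 73 → 85.
Day — runs through the weekdays Mon→Sun: Fri, Sat, Sun, Mon → Tue.
Putting it together: H85Tue.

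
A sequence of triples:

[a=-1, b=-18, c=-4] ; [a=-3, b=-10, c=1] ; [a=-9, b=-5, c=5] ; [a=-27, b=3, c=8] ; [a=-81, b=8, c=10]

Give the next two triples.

[a=-243, b=16, c=11], [a=-729, b=21, c=11]

A goes -1, -3, -9, -27, -81 → -243 → -729 (×3 each step).
B: -18, -10, -5, 3, 8 → 16 → 21 (alternating steps +8, +5, +8, +5, …).
C: differences are 5, 4, 3, … (decreasing by 1 each time), so -4, 1, 5, 8, 10 → 11 → 11.
So the next two triples are [a=-243, b=16, c=11] and [a=-729, b=21, c=11].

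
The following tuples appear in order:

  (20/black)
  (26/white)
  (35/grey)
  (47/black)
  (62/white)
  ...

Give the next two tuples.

(80/grey), (101/black)

For the first component, differences are 6, 9, 12, … (increasing by 3 each time): 20, 26, 35, 47, 62 → 80 → 101.
For the shade, repeats black → white → grey: black, white, grey, black, white → grey → black.
Putting the parts together: (80/grey) and then (101/black).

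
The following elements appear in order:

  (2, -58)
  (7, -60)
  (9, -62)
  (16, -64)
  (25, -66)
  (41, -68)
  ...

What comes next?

For the first part, each term is the sum of the two before it: 2, 7, 9, 16, 25, 41 → 66.
For the second part, −2 each step: -58, -60, -62, -64, -66, -68 → -70.
So the next element is (66, -70).

(66, -70)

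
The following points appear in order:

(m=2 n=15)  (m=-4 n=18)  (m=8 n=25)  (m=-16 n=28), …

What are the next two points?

M goes 2, -4, 8, -16 → 32 → -64 (×(-2) each step).
N — alternating steps +3, +7, +3, +7, …: 15, 18, 25, 28 → 35 → 38.
So the next two points are (m=32 n=35) and (m=-64 n=38).

(m=32 n=35), (m=-64 n=38)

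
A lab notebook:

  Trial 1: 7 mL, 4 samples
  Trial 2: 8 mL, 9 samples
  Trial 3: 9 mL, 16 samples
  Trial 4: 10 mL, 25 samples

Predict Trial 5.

ML: +1 each step, so 7, 8, 9, 10 → 11.
Samples: perfect squares: 2², 3², 4², …, so 4, 9, 16, 25 → 36.
Putting it together: 11 mL, 36 samples.

11 mL, 36 samples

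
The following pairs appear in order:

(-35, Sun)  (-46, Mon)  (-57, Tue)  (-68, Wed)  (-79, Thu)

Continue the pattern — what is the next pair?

First coordinate: −11 each step; -35, -46, -57, -68, -79 → -90.
Day: runs through the weekdays Mon→Sun; Sun, Mon, Tue, Wed, Thu → Fri.
So the next pair is (-90, Fri).

(-90, Fri)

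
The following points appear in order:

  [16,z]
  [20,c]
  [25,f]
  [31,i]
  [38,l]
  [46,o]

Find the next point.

[55,r]

First component: differences are 4, 5, 6, … (increasing by 1 each time), so 16, 20, 25, 31, 38, 46 → 55.
Letter goes z, c, f, i, l, o → r (letters move forward 3 places in the alphabet, wrapping Z→A).
Combining the parts gives [55,r].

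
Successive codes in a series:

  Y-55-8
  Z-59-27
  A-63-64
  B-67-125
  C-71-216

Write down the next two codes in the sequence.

D-75-343 then E-79-512

Letter: Y, Z, A, B, C → D → E (letters move forward 1 place in the alphabet, wrapping Z→A).
Second component: +4 each step; 55, 59, 63, 67, 71 → 75 → 79.
Third component: perfect cubes: 2³, 3³, 4³, …, so 8, 27, 64, 125, 216 → 343 → 512.
Putting the parts together: D-75-343 and then E-79-512.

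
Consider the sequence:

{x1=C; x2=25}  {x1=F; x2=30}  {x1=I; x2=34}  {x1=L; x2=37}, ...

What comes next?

X1 goes C, F, I, L → O (letters move forward 3 places in the alphabet).
X2: differences are 5, 4, 3, … (decreasing by 1 each time); 25, 30, 34, 37 → 39.
So the next element is {x1=O; x2=39}.

{x1=O; x2=39}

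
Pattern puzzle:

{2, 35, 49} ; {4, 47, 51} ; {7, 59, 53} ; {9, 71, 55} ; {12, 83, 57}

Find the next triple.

{14, 95, 59}

First part — alternating steps +2, +3, +2, +3, …: 2, 4, 7, 9, 12 → 14.
Second part: 35, 47, 59, 71, 83 → 95 (+12 each step).
Third part: 49, 51, 53, 55, 57 → 59 (+2 each step).
Combining the parts gives {14, 95, 59}.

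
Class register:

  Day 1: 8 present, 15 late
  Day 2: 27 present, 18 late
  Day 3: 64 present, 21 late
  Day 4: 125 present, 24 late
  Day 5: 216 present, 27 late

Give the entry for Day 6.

Present: 8, 27, 64, 125, 216 → 343 (perfect cubes: 2³, 3³, 4³, …).
Late goes 15, 18, 21, 24, 27 → 30 (+3 each step).
So the next line is 343 present, 30 late.

343 present, 30 late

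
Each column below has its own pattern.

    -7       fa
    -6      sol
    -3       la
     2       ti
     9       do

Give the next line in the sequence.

18  re

For the first component, differences are 1, 3, 5, … (increasing by 2 each time): -7, -6, -3, 2, 9 → 18.
Note — runs through the solfège scale do→ti: fa, sol, la, ti, do → re.
Putting it together: 18  re.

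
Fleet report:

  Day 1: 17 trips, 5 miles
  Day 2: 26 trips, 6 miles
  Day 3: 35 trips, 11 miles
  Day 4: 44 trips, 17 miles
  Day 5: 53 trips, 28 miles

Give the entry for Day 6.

62 trips, 45 miles

For the trips, +9 each step: 17, 26, 35, 44, 53 → 62.
For the miles, each term is the sum of the two before it: 5, 6, 11, 17, 28 → 45.
Putting it together: 62 trips, 45 miles.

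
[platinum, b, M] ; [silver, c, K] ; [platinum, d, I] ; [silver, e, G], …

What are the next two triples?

For the metal, alternates platinum ↔ silver: platinum, silver, platinum, silver → platinum → silver.
First letter: letters move forward 1 place in the alphabet; b, c, d, e → f → g.
Second letter: letters move back 2 places in the alphabet; M, K, I, G → E → C.
Putting the parts together: [platinum, f, E] and then [silver, g, C].

[platinum, f, E], [silver, g, C]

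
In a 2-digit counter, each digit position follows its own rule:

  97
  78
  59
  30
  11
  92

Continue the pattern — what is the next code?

73

First digit: −2 each step, mod 10; 9, 7, 5, 3, 1, 9 → 7.
Second digit — +1 each step, mod 10: 7, 8, 9, 0, 1, 2 → 3.
Combining the parts gives 73.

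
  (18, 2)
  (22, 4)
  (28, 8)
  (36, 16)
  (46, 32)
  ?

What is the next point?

(58, 64)

First slot: differences are 4, 6, 8, … (increasing by 2 each time); 18, 22, 28, 36, 46 → 58.
Second slot: ×2 each step; 2, 4, 8, 16, 32 → 64.
So the next point is (58, 64).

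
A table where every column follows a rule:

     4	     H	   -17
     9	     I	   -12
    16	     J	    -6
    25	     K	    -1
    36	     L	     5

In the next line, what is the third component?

10

Third component: alternating steps +5, +6, +5, +6, …; -17, -12, -6, -1, 5 → 10.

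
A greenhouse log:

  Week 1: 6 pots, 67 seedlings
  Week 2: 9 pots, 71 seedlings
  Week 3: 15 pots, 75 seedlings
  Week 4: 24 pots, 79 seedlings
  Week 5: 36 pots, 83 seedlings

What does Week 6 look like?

Pots: 6, 9, 15, 24, 36 → 51 (differences are 3, 6, 9, … (increasing by 3 each time)).
For the seedlings, +4 each step: 67, 71, 75, 79, 83 → 87.
So the next row is 51 pots, 87 seedlings.

51 pots, 87 seedlings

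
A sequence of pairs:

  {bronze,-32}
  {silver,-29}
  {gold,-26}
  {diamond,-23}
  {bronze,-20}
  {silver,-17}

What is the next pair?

Rank: repeats bronze → silver → gold → diamond, so bronze, silver, gold, diamond, bronze, silver → gold.
Second component: +3 each step; -32, -29, -26, -23, -20, -17 → -14.
Combining the parts gives {gold,-14}.

{gold,-14}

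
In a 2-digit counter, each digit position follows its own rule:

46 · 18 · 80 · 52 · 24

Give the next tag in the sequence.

For the first digit, −3 each step, mod 10: 4, 1, 8, 5, 2 → 9.
Second digit: +2 each step, mod 10, so 6, 8, 0, 2, 4 → 6.
Putting it together: 96.

96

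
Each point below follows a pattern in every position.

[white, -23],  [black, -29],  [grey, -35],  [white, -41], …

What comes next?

Shade: white, black, grey, white → black (repeats white → black → grey).
Second slot goes -23, -29, -35, -41 → -47 (−6 each step).
Putting it together: [black, -47].

[black, -47]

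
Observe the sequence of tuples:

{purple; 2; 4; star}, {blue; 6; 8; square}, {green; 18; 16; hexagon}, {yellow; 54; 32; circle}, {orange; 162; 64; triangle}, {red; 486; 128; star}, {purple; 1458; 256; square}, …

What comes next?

{blue; 4374; 512; hexagon}

Colour goes purple, blue, green, yellow, orange, red, purple → blue (repeats purple → blue → green → yellow → orange → red).
Second entry: ×3 each step, so 2, 6, 18, 54, 162, 486, 1458 → 4374.
Third entry — ×2 each step: 4, 8, 16, 32, 64, 128, 256 → 512.
Shape: repeats star → square → hexagon → circle → triangle, so star, square, hexagon, circle, triangle, star, square → hexagon.
Combining the parts gives {blue; 4374; 512; hexagon}.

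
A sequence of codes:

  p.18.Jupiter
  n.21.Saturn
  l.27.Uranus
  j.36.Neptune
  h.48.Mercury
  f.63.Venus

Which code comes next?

d.81.Earth

For the letter, letters move back 2 places in the alphabet: p, n, l, j, h, f → d.
Second component: differences are 3, 6, 9, … (increasing by 3 each time); 18, 21, 27, 36, 48, 63 → 81.
For the planet, runs through the planets Mercury→Neptune: Jupiter, Saturn, Uranus, Neptune, Mercury, Venus → Earth.
Combining the parts gives d.81.Earth.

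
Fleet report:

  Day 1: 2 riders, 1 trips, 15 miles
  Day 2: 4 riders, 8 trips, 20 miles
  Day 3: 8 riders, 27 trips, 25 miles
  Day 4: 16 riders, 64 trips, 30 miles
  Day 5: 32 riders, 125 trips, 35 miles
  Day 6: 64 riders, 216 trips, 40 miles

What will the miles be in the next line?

Miles: +5 each step; 15, 20, 25, 30, 35, 40 → 45.

45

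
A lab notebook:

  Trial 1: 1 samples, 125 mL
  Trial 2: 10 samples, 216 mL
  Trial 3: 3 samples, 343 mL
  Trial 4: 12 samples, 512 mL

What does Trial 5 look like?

5 samples, 729 mL

Samples: alternating steps +9, −7, +9, −7, …; 1, 10, 3, 12 → 5.
ML — perfect cubes: 5³, 6³, 7³, …: 125, 216, 343, 512 → 729.
Putting it together: 5 samples, 729 mL.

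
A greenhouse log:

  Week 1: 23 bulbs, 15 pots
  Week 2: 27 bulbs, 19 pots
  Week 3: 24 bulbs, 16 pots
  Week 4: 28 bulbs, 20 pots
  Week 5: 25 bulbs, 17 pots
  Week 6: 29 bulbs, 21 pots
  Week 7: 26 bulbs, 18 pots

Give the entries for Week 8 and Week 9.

30 bulbs, 22 pots; 27 bulbs, 19 pots

Bulbs: 23, 27, 24, 28, 25, 29, 26 → 30 → 27 (alternating steps +4, −3, +4, −3, …).
Pots: always 8 less than the bulbs, so 15, 19, 16, 20, 17, 21, 18 → 22 → 19.
So the next two records are 30 bulbs, 22 pots and 27 bulbs, 19 pots.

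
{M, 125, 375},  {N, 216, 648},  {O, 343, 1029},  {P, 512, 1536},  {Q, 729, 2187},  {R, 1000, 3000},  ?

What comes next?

{S, 1331, 3993}

Letter — letters move forward 1 place in the alphabet: M, N, O, P, Q, R → S.
Second value goes 125, 216, 343, 512, 729, 1000 → 1331 (perfect cubes: 5³, 6³, 7³, …).
Third value goes 375, 648, 1029, 1536, 2187, 3000 → 3993 (always 3 × the second value).
Combining the parts gives {S, 1331, 3993}.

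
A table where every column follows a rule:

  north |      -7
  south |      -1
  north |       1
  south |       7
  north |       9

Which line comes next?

Direction: alternates north ↔ south, so north, south, north, south, north → south.
Second component: alternating steps +6, +2, +6, +2, …, so -7, -1, 1, 7, 9 → 15.
Combining the parts gives south  15.

south  15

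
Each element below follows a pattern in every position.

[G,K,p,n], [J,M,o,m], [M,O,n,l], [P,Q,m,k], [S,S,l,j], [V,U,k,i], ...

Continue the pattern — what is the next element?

First letter: letters move forward 3 places in the alphabet, so G, J, M, P, S, V → Y.
Second letter: letters move forward 2 places in the alphabet; K, M, O, Q, S, U → W.
For the third letter, letters move back 1 place in the alphabet: p, o, n, m, l, k → j.
Fourth letter: n, m, l, k, j, i → h (letters move back 1 place in the alphabet).
Putting it together: [Y,W,j,h].

[Y,W,j,h]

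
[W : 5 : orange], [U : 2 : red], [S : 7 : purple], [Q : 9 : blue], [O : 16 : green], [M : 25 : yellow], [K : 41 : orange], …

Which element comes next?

[I : 66 : red]

Letter — letters move back 2 places in the alphabet: W, U, S, Q, O, M, K → I.
Second coordinate: each term is the sum of the two before it; 5, 2, 7, 9, 16, 25, 41 → 66.
Colour: repeats orange → red → purple → blue → green → yellow, so orange, red, purple, blue, green, yellow, orange → red.
Combining the parts gives [I : 66 : red].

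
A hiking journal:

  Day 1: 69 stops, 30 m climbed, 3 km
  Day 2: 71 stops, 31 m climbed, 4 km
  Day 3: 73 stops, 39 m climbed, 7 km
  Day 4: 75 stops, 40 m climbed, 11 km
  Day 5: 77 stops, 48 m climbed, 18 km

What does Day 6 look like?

Stops: +2 each step, so 69, 71, 73, 75, 77 → 79.
For the m climbed, alternating steps +1, +8, +1, +8, …: 30, 31, 39, 40, 48 → 49.
Km: each term is the sum of the two before it; 3, 4, 7, 11, 18 → 29.
So the next record is 79 stops, 49 m climbed, 29 km.

79 stops, 49 m climbed, 29 km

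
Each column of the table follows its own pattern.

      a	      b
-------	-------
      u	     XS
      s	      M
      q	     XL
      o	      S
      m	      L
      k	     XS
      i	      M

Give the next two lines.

g  XL; e  S

Column a: letters move back 2 places in the alphabet; u, s, q, o, m, k, i → g → e.
Column b: XS, M, XL, S, L, XS, M → XL → S (repeats XS → M → XL → S → L).
Putting the parts together: g  XL and then e  S.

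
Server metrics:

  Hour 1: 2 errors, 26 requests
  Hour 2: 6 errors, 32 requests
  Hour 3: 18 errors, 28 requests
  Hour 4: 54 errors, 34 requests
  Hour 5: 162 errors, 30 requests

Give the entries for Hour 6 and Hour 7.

486 errors, 36 requests; 1458 errors, 32 requests

Errors: ×3 each step; 2, 6, 18, 54, 162 → 486 → 1458.
Requests: alternating steps +6, −4, +6, −4, …; 26, 32, 28, 34, 30 → 36 → 32.
So the next two lines are 486 errors, 36 requests and 1458 errors, 32 requests.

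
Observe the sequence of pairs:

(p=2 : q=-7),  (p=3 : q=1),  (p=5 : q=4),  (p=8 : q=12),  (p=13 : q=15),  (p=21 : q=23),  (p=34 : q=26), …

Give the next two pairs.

(p=55 : q=34), (p=89 : q=37)

P: each term is the sum of the two before it, so 2, 3, 5, 8, 13, 21, 34 → 55 → 89.
Q: -7, 1, 4, 12, 15, 23, 26 → 34 → 37 (alternating steps +8, +3, +8, +3, …).
Putting the parts together: (p=55 : q=34) and then (p=89 : q=37).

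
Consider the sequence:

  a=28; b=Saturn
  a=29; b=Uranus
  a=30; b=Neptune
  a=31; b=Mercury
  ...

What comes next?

a=32; b=Venus

For the a, +1 each step: 28, 29, 30, 31 → 32.
B goes Saturn, Uranus, Neptune, Mercury → Venus (runs through the planets Mercury→Neptune).
Combining the parts gives a=32; b=Venus.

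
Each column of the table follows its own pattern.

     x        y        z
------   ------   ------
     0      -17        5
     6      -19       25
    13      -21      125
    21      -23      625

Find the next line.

Column x: differences are 6, 7, 8, … (increasing by 1 each time); 0, 6, 13, 21 → 30.
Column y: −2 each step; -17, -19, -21, -23 → -25.
For the column z, ×5 each step: 5, 25, 125, 625 → 3125.
Combining the parts gives 30  -25  3125.

30  -25  3125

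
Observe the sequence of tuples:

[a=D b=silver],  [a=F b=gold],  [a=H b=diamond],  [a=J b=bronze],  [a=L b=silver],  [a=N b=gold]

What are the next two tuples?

[a=P b=diamond], [a=R b=bronze]

A — letters move forward 2 places in the alphabet: D, F, H, J, L, N → P → R.
B: silver, gold, diamond, bronze, silver, gold → diamond → bronze (repeats silver → gold → diamond → bronze).
Putting the parts together: [a=P b=diamond] and then [a=R b=bronze].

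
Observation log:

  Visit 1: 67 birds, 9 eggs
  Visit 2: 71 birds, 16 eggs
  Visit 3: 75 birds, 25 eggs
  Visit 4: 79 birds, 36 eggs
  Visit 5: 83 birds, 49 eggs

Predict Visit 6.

Birds: 67, 71, 75, 79, 83 → 87 (+4 each step).
Eggs — perfect squares: 3², 4², 5², …: 9, 16, 25, 36, 49 → 64.
Combining the parts gives 87 birds, 64 eggs.

87 birds, 64 eggs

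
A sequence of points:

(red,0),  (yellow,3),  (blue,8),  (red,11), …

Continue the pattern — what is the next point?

Colour: red, yellow, blue, red → yellow (repeats red → yellow → blue).
Second coordinate: alternating steps +3, +5, +3, +5, …; 0, 3, 8, 11 → 16.
Combining the parts gives (yellow,16).

(yellow,16)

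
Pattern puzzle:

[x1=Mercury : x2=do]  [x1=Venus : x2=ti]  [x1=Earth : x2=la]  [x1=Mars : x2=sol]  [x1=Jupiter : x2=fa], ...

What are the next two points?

[x1=Saturn : x2=mi], [x1=Uranus : x2=re]

For the x1, runs through the planets Mercury→Neptune: Mercury, Venus, Earth, Mars, Jupiter → Saturn → Uranus.
X2 — runs backward through the solfège scale do→ti: do, ti, la, sol, fa → mi → re.
Putting the parts together: [x1=Saturn : x2=mi] and then [x1=Uranus : x2=re].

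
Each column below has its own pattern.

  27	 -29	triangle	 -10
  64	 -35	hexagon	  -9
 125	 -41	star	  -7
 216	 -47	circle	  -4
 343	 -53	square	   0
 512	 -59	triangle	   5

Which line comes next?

First component — perfect cubes: 3³, 4³, 5³, …: 27, 64, 125, 216, 343, 512 → 729.
Second component: −6 each step, so -29, -35, -41, -47, -53, -59 → -65.
Shape: triangle, hexagon, star, circle, square, triangle → hexagon (repeats triangle → hexagon → star → circle → square).
Fourth component: differences are 1, 2, 3, … (increasing by 1 each time), so -10, -9, -7, -4, 0, 5 → 11.
So the next line is 729  -65  hexagon  11.

729  -65  hexagon  11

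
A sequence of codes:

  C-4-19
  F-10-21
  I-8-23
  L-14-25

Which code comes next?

O-12-27

Letter: C, F, I, L → O (letters move forward 3 places in the alphabet).
Second component: 4, 10, 8, 14 → 12 (alternating steps +6, −2, +6, −2, …).
For the third component, +2 each step: 19, 21, 23, 25 → 27.
So the next code is O-12-27.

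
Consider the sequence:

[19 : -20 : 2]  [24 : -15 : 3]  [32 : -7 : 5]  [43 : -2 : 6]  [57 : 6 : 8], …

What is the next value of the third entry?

9

First entry: differences are 5, 8, 11, … (increasing by 3 each time); 19, 24, 32, 43, 57 → 74.
For the second entry, alternating steps +5, +8, +5, +8, …: -20, -15, -7, -2, 6 → 11.
Third entry — alternating steps +1, +2, +1, +2, …: 2, 3, 5, 6, 8 → 9.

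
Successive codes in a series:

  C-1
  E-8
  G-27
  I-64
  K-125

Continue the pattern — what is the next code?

M-216

Letter goes C, E, G, I, K → M (letters move forward 2 places in the alphabet).
For the second component, perfect cubes: 1³, 2³, 3³, …: 1, 8, 27, 64, 125 → 216.
Combining the parts gives M-216.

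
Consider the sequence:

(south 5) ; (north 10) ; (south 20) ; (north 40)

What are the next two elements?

(south 80), (north 160)

Direction — alternates south ↔ north: south, north, south, north → south → north.
Second component — ×2 each step: 5, 10, 20, 40 → 80 → 160.
So the next two elements are (south 80) and (north 160).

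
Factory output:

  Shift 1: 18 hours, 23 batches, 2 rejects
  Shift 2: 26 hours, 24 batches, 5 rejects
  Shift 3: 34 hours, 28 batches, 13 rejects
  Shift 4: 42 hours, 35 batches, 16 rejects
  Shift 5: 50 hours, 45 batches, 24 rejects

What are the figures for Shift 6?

58 hours, 58 batches, 27 rejects

Hours — +8 each step: 18, 26, 34, 42, 50 → 58.
Batches goes 23, 24, 28, 35, 45 → 58 (differences are 1, 4, 7, … (increasing by 3 each time)).
Rejects: alternating steps +3, +8, +3, +8, …, so 2, 5, 13, 16, 24 → 27.
So the next row is 58 hours, 58 batches, 27 rejects.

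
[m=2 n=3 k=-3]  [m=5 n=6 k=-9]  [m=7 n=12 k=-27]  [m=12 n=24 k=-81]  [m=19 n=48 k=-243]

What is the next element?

[m=31 n=96 k=-729]

M — each term is the sum of the two before it: 2, 5, 7, 12, 19 → 31.
For the n, ×2 each step: 3, 6, 12, 24, 48 → 96.
K: ×3 each step, so -3, -9, -27, -81, -243 → -729.
Combining the parts gives [m=31 n=96 k=-729].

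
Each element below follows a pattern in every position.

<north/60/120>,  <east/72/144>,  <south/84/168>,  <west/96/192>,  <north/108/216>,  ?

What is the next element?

<east/120/240>

Direction goes north, east, south, west, north → east (repeats north → east → south → west).
For the second component, +12 each step: 60, 72, 84, 96, 108 → 120.
Third component: always 2 × the second component; 120, 144, 168, 192, 216 → 240.
Combining the parts gives <east/120/240>.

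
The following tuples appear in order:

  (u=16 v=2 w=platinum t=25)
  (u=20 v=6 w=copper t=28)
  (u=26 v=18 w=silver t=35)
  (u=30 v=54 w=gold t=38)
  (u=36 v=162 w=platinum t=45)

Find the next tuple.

U — alternating steps +4, +6, +4, +6, …: 16, 20, 26, 30, 36 → 40.
For the v, ×3 each step: 2, 6, 18, 54, 162 → 486.
W: platinum, copper, silver, gold, platinum → copper (repeats platinum → copper → silver → gold).
T: alternating steps +3, +7, +3, +7, …; 25, 28, 35, 38, 45 → 48.
Combining the parts gives (u=40 v=486 w=copper t=48).

(u=40 v=486 w=copper t=48)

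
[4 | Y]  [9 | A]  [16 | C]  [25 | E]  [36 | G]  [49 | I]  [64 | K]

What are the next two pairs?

[81 | M], [100 | O]

First slot — perfect squares: 2², 3², 4², …: 4, 9, 16, 25, 36, 49, 64 → 81 → 100.
For the letter, letters move forward 2 places in the alphabet, wrapping Z→A: Y, A, C, E, G, I, K → M → O.
Putting the parts together: [81 | M] and then [100 | O].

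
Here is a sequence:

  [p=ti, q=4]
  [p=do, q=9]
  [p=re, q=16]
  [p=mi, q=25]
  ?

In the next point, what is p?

P: runs through the solfège scale do→ti; ti, do, re, mi → fa.

fa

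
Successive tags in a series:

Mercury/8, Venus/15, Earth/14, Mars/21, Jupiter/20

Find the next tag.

Saturn/27

For the planet, runs through the planets Mercury→Neptune: Mercury, Venus, Earth, Mars, Jupiter → Saturn.
Second component: 8, 15, 14, 21, 20 → 27 (alternating steps +7, −1, +7, −1, …).
So the next tag is Saturn/27.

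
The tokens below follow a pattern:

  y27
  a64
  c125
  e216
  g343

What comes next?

i512

Letter: y, a, c, e, g → i (letters move forward 2 places in the alphabet, wrapping Z→A).
Second component: 27, 64, 125, 216, 343 → 512 (perfect cubes: 3³, 4³, 5³, …).
Combining the parts gives i512.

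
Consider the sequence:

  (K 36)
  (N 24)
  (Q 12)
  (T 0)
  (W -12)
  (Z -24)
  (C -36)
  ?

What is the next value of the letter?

Letter goes K, N, Q, T, W, Z, C → F (letters move forward 3 places in the alphabet, wrapping Z→A).

F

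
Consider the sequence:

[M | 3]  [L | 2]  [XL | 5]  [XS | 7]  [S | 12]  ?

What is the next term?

[M | 19]

Size goes M, L, XL, XS, S → M (runs through clothing sizes XS→XL).
For the second entry, each term is the sum of the two before it: 3, 2, 5, 7, 12 → 19.
So the next term is [M | 19].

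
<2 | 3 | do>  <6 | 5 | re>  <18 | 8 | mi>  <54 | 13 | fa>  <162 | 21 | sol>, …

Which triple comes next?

For the first slot, ×3 each step: 2, 6, 18, 54, 162 → 486.
Second slot: each term is the sum of the two before it; 3, 5, 8, 13, 21 → 34.
Note: runs through the solfège scale do→ti; do, re, mi, fa, sol → la.
Combining the parts gives <486 | 34 | la>.

<486 | 34 | la>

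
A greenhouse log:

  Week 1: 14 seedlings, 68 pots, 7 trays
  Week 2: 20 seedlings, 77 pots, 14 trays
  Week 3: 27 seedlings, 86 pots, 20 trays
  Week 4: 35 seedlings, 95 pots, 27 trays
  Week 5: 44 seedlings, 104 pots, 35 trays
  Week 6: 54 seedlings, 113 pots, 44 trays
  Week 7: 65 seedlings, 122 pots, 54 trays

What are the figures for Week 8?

Seedlings goes 14, 20, 27, 35, 44, 54, 65 → 77 (differences are 6, 7, 8, … (increasing by 1 each time)).
For the pots, +9 each step: 68, 77, 86, 95, 104, 113, 122 → 131.
Trays — always the previous value of the seedlings: 7, 14, 20, 27, 35, 44, 54 → 65.
Putting it together: 77 seedlings, 131 pots, 65 trays.

77 seedlings, 131 pots, 65 trays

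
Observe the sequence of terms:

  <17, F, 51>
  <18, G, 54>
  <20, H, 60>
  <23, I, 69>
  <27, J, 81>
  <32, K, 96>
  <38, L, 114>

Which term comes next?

First coordinate goes 17, 18, 20, 23, 27, 32, 38 → 45 (differences are 1, 2, 3, … (increasing by 1 each time)).
Letter — letters move forward 1 place in the alphabet: F, G, H, I, J, K, L → M.
Third coordinate: always 3 × the first coordinate; 51, 54, 60, 69, 81, 96, 114 → 135.
Combining the parts gives <45, M, 135>.

<45, M, 135>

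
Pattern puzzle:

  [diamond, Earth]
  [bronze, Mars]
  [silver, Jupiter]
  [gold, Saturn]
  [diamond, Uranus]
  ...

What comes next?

[bronze, Neptune]

Rank: repeats diamond → bronze → silver → gold; diamond, bronze, silver, gold, diamond → bronze.
Planet — runs through the planets Mercury→Neptune: Earth, Mars, Jupiter, Saturn, Uranus → Neptune.
So the next term is [bronze, Neptune].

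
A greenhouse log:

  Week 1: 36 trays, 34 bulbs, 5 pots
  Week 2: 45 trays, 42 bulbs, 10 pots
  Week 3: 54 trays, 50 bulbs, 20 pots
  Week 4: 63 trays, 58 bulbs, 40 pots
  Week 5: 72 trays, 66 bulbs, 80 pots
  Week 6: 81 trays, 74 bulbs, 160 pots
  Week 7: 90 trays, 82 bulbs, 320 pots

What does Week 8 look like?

Trays goes 36, 45, 54, 63, 72, 81, 90 → 99 (+9 each step).
Bulbs: 34, 42, 50, 58, 66, 74, 82 → 90 (+8 each step).
Pots — ×2 each step: 5, 10, 20, 40, 80, 160, 320 → 640.
Putting it together: 99 trays, 90 bulbs, 640 pots.

99 trays, 90 bulbs, 640 pots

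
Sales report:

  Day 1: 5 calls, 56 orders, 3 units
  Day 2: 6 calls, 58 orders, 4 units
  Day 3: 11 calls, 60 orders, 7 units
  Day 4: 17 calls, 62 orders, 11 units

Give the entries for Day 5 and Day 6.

Calls: 5, 6, 11, 17 → 28 → 45 (each term is the sum of the two before it).
Orders: 56, 58, 60, 62 → 64 → 66 (+2 each step).
Units: each term is the sum of the two before it; 3, 4, 7, 11 → 18 → 29.
So the next two rows are 28 calls, 64 orders, 18 units and 45 calls, 66 orders, 29 units.

28 calls, 64 orders, 18 units; 45 calls, 66 orders, 29 units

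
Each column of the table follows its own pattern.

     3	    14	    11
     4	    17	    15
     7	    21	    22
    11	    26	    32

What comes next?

18  32  45

First component: 3, 4, 7, 11 → 18 (each term is the sum of the two before it).
Second component goes 14, 17, 21, 26 → 32 (differences are 3, 4, 5, … (increasing by 1 each time)).
Third component goes 11, 15, 22, 32 → 45 (differences are 4, 7, 10, … (increasing by 3 each time)).
So the next row is 18  32  45.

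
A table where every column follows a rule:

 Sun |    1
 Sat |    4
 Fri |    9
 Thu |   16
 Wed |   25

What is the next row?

Tue  36

Day — runs backward through the weekdays Mon→Sun: Sun, Sat, Fri, Thu, Wed → Tue.
Second component: perfect squares: 1², 2², 3², …, so 1, 4, 9, 16, 25 → 36.
So the next row is Tue  36.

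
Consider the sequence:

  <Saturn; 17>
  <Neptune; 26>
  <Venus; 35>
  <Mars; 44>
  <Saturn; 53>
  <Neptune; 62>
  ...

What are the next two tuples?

<Venus; 71>, <Mars; 80>

Planet: repeats Saturn → Neptune → Venus → Mars, so Saturn, Neptune, Venus, Mars, Saturn, Neptune → Venus → Mars.
Second component: 17, 26, 35, 44, 53, 62 → 71 → 80 (+9 each step).
Putting the parts together: <Venus; 71> and then <Mars; 80>.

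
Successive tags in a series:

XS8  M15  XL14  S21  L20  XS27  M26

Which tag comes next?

XL33

Size: XS, M, XL, S, L, XS, M → XL (repeats XS → M → XL → S → L).
Second component: 8, 15, 14, 21, 20, 27, 26 → 33 (alternating steps +7, −1, +7, −1, …).
Combining the parts gives XL33.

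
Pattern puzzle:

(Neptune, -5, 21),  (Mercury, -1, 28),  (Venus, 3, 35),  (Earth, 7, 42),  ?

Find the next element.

(Mars, 11, 49)

For the planet, runs through the planets Mercury→Neptune: Neptune, Mercury, Venus, Earth → Mars.
Second coordinate goes -5, -1, 3, 7 → 11 (+4 each step).
Third coordinate: +7 each step; 21, 28, 35, 42 → 49.
Putting it together: (Mars, 11, 49).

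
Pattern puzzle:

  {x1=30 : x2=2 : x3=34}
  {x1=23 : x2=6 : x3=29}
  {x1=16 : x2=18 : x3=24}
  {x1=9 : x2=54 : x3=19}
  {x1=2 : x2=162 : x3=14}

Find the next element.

{x1=-5 : x2=486 : x3=9}

X1: −7 each step; 30, 23, 16, 9, 2 → -5.
X2: ×3 each step, so 2, 6, 18, 54, 162 → 486.
X3: 34, 29, 24, 19, 14 → 9 (−5 each step).
So the next element is {x1=-5 : x2=486 : x3=9}.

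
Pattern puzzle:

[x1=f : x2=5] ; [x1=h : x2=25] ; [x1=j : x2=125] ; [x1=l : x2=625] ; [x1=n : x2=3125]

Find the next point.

X1 goes f, h, j, l, n → p (letters move forward 2 places in the alphabet).
For the x2, ×5 each step: 5, 25, 125, 625, 3125 → 15625.
So the next point is [x1=p : x2=15625].

[x1=p : x2=15625]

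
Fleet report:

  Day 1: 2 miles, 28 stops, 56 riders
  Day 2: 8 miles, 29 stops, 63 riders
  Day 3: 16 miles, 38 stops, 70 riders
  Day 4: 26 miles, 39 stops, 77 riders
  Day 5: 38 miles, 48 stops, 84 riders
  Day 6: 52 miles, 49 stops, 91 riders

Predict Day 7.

Miles — differences are 6, 8, 10, … (increasing by 2 each time): 2, 8, 16, 26, 38, 52 → 68.
For the stops, alternating steps +1, +9, +1, +9, …: 28, 29, 38, 39, 48, 49 → 58.
Riders goes 56, 63, 70, 77, 84, 91 → 98 (+7 each step).
So the next row is 68 miles, 58 stops, 98 riders.

68 miles, 58 stops, 98 riders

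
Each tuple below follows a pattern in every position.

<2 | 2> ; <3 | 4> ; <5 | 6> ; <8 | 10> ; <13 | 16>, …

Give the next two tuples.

<21 | 26>, <34 | 42>

First part — each term is the sum of the two before it: 2, 3, 5, 8, 13 → 21 → 34.
Second part — each term is the sum of the two before it: 2, 4, 6, 10, 16 → 26 → 42.
So the next two tuples are <21 | 26> and <34 | 42>.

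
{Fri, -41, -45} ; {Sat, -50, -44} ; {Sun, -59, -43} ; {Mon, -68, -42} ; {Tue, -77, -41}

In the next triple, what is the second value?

-86

Second value: −9 each step, so -41, -50, -59, -68, -77 → -86.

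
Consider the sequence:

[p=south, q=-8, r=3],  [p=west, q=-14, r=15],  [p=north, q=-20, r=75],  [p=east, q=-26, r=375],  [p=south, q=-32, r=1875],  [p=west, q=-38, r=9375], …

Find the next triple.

P — repeats south → west → north → east: south, west, north, east, south, west → north.
Q: -8, -14, -20, -26, -32, -38 → -44 (−6 each step).
R: ×5 each step, so 3, 15, 75, 375, 1875, 9375 → 46875.
Combining the parts gives [p=north, q=-44, r=46875].

[p=north, q=-44, r=46875]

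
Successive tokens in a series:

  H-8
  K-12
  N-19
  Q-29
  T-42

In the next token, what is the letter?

Letter — letters move forward 3 places in the alphabet: H, K, N, Q, T → W.

W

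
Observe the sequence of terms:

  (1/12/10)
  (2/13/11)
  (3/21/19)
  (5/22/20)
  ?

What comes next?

First entry: each term is the sum of the two before it, so 1, 2, 3, 5 → 8.
Second entry — alternating steps +1, +8, +1, +8, …: 12, 13, 21, 22 → 30.
Third entry goes 10, 11, 19, 20 → 28 (always 2 less than the second entry).
Putting it together: (8/30/28).

(8/30/28)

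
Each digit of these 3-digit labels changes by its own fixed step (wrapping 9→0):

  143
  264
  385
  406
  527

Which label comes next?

First digit: +1 each step, mod 10, so 1, 2, 3, 4, 5 → 6.
Second digit — +2 each step, mod 10: 4, 6, 8, 0, 2 → 4.
Third digit: 3, 4, 5, 6, 7 → 8 (+1 each step, mod 10).
So the next label is 648.

648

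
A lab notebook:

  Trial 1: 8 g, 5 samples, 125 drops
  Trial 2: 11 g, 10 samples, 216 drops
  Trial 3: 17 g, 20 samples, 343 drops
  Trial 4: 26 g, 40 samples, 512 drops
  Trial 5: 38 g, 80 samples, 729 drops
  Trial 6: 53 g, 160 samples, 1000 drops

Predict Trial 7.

71 g, 320 samples, 1331 drops

G goes 8, 11, 17, 26, 38, 53 → 71 (differences are 3, 6, 9, … (increasing by 3 each time)).
Samples: ×2 each step, so 5, 10, 20, 40, 80, 160 → 320.
Drops: perfect cubes: 5³, 6³, 7³, …, so 125, 216, 343, 512, 729, 1000 → 1331.
So the next record is 71 g, 320 samples, 1331 drops.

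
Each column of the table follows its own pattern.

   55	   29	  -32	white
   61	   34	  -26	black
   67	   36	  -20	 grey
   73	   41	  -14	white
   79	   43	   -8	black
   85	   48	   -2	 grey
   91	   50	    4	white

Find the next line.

First component: 55, 61, 67, 73, 79, 85, 91 → 97 (+6 each step).
Second component — alternating steps +5, +2, +5, +2, …: 29, 34, 36, 41, 43, 48, 50 → 55.
Third component goes -32, -26, -20, -14, -8, -2, 4 → 10 (+6 each step).
Shade — repeats white → black → grey: white, black, grey, white, black, grey, white → black.
Combining the parts gives 97  55  10  black.

97  55  10  black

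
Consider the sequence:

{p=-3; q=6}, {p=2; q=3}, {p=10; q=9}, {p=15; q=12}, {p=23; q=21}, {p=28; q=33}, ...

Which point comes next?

P — alternating steps +5, +8, +5, +8, …: -3, 2, 10, 15, 23, 28 → 36.
For the q, each term is the sum of the two before it: 6, 3, 9, 12, 21, 33 → 54.
So the next point is {p=36; q=54}.

{p=36; q=54}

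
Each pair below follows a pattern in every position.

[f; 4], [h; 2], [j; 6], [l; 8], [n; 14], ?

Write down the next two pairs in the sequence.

[p; 22], [r; 36]

Letter: letters move forward 2 places in the alphabet; f, h, j, l, n → p → r.
Second slot: each term is the sum of the two before it, so 4, 2, 6, 8, 14 → 22 → 36.
So the next two pairs are [p; 22] and [r; 36].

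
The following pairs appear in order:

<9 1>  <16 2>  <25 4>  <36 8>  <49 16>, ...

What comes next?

First coordinate: perfect squares: 3², 4², 5², …; 9, 16, 25, 36, 49 → 64.
Second coordinate: ×2 each step; 1, 2, 4, 8, 16 → 32.
So the next pair is <64 32>.

<64 32>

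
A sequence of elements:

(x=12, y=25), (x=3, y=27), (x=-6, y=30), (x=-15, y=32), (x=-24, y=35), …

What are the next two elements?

For the x, −9 each step: 12, 3, -6, -15, -24 → -33 → -42.
Y: 25, 27, 30, 32, 35 → 37 → 40 (alternating steps +2, +3, +2, +3, …).
Putting the parts together: (x=-33, y=37) and then (x=-42, y=40).

(x=-33, y=37), (x=-42, y=40)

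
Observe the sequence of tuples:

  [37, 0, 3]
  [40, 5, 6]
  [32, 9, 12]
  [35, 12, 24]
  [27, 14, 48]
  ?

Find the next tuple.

First value: 37, 40, 32, 35, 27 → 30 (alternating steps +3, −8, +3, −8, …).
Second value — differences are 5, 4, 3, … (decreasing by 1 each time): 0, 5, 9, 12, 14 → 15.
Third value: ×2 each step; 3, 6, 12, 24, 48 → 96.
So the next tuple is [30, 15, 96].

[30, 15, 96]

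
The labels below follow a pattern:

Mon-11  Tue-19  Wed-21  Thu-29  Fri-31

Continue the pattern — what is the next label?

For the day, runs through the weekdays Mon→Sun: Mon, Tue, Wed, Thu, Fri → Sat.
Second component: alternating steps +8, +2, +8, +2, …; 11, 19, 21, 29, 31 → 39.
Putting it together: Sat-39.

Sat-39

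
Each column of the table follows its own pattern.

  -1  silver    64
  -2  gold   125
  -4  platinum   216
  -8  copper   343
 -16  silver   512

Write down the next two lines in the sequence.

-32  gold  729; -64  platinum  1000

First component — ×2 each step: -1, -2, -4, -8, -16 → -32 → -64.
Metal — repeats silver → gold → platinum → copper: silver, gold, platinum, copper, silver → gold → platinum.
Third component: perfect cubes: 4³, 5³, 6³, …; 64, 125, 216, 343, 512 → 729 → 1000.
So the next two lines are -32  gold  729 and -64  platinum  1000.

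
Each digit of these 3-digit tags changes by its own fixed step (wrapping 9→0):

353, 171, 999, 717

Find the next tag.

535

First digit: −2 each step, mod 10; 3, 1, 9, 7 → 5.
Second digit: 5, 7, 9, 1 → 3 (+2 each step, mod 10).
For the third digit, −2 each step, mod 10: 3, 1, 9, 7 → 5.
So the next tag is 535.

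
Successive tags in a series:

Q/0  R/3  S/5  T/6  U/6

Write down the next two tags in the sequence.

Letter — letters move forward 1 place in the alphabet: Q, R, S, T, U → V → W.
Second component — differences are 3, 2, 1, … (decreasing by 1 each time): 0, 3, 5, 6, 6 → 5 → 3.
So the next two tags are V/5 and W/3.

V/5 then W/3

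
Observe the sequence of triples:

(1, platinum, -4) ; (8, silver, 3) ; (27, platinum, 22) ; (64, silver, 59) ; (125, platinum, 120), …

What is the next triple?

First entry — perfect cubes: 1³, 2³, 3³, …: 1, 8, 27, 64, 125 → 216.
For the metal, alternates platinum ↔ silver: platinum, silver, platinum, silver, platinum → silver.
Third entry: -4, 3, 22, 59, 120 → 211 (always 5 less than the first entry).
Putting it together: (216, silver, 211).

(216, silver, 211)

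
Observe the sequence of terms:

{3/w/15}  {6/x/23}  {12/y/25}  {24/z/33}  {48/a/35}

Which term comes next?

{96/b/43}

First part goes 3, 6, 12, 24, 48 → 96 (×2 each step).
Letter goes w, x, y, z, a → b (letters move forward 1 place in the alphabet, wrapping Z→A).
Third part — alternating steps +8, +2, +8, +2, …: 15, 23, 25, 33, 35 → 43.
So the next term is {96/b/43}.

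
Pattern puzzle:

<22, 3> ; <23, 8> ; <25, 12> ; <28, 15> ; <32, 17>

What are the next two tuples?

<37, 18>, <43, 18>

First entry: differences are 1, 2, 3, … (increasing by 1 each time), so 22, 23, 25, 28, 32 → 37 → 43.
Second entry — differences are 5, 4, 3, … (decreasing by 1 each time): 3, 8, 12, 15, 17 → 18 → 18.
Putting the parts together: <37, 18> and then <43, 18>.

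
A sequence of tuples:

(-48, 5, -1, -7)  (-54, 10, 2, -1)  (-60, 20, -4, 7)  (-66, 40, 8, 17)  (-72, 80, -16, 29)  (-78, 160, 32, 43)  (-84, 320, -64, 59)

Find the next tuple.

(-90, 640, 128, 77)

First component goes -48, -54, -60, -66, -72, -78, -84 → -90 (−6 each step).
For the second component, ×2 each step: 5, 10, 20, 40, 80, 160, 320 → 640.
Third component: ×(-2) each step, so -1, 2, -4, 8, -16, 32, -64 → 128.
Fourth component: differences are 6, 8, 10, … (increasing by 2 each time); -7, -1, 7, 17, 29, 43, 59 → 77.
Putting it together: (-90, 640, 128, 77).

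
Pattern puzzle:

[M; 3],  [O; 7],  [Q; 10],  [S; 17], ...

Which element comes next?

Letter: M, O, Q, S → U (letters move forward 2 places in the alphabet).
Second slot — each term is the sum of the two before it: 3, 7, 10, 17 → 27.
Combining the parts gives [U; 27].

[U; 27]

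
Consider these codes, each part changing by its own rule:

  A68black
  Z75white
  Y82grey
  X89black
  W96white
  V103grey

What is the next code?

Letter: letters move back 1 place in the alphabet, wrapping A→Z, so A, Z, Y, X, W, V → U.
Second component: +7 each step, so 68, 75, 82, 89, 96, 103 → 110.
Shade — repeats black → white → grey: black, white, grey, black, white, grey → black.
Putting it together: U110black.

U110black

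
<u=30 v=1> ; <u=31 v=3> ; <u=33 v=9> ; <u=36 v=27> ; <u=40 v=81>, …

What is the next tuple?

U: differences are 1, 2, 3, … (increasing by 1 each time); 30, 31, 33, 36, 40 → 45.
V — ×3 each step: 1, 3, 9, 27, 81 → 243.
So the next tuple is <u=45 v=243>.

<u=45 v=243>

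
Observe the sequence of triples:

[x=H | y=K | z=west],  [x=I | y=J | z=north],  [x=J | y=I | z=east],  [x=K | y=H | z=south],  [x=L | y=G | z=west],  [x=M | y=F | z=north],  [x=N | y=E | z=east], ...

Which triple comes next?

[x=O | y=D | z=south]

X: letters move forward 1 place in the alphabet, so H, I, J, K, L, M, N → O.
Y — letters move back 1 place in the alphabet: K, J, I, H, G, F, E → D.
Z: repeats west → north → east → south; west, north, east, south, west, north, east → south.
Combining the parts gives [x=O | y=D | z=south].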